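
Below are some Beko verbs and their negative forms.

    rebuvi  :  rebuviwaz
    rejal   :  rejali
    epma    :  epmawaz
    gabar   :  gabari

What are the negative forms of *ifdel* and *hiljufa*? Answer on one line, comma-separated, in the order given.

Looking at the final sound of each stem: -i when the stem ends in a consonant (*rejal*, *gabar*); -waz when the stem ends in a vowel (*rebuvi*, *epma*).
*ifdel*: final sound = /l/, a consonant → -i → *ifdeli*.
Since the final sound of *hiljufa* is /a/ (a vowel), it takes -waz, giving *hiljufawaz*.

ifdeli, hiljufawaz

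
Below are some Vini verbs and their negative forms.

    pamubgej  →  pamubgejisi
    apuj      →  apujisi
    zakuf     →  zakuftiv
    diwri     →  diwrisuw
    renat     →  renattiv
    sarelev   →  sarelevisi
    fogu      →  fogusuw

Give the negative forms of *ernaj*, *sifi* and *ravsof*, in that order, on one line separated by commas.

ernajisi, sifisuw, ravsoftiv

The alternation tracks the final sound of the stem — -tiv when the stem ends in a voiceless consonant (*zakuf*, *renat*); -isi when the stem ends in a voiced consonant (*pamubgej*, *apuj*, *sarelev*); -suw when the stem ends in a vowel (*diwri*, *fogu*).
*ernaj*: final sound = /j/, a voiced consonant → -isi → *ernajisi*.
Since the final sound of *sifi* is /i/ (a vowel), it takes -suw, giving *sifisuw*.
*ravsof* — final sound /f/ (a voiceless consonant) → -tiv → *ravsoftiv*.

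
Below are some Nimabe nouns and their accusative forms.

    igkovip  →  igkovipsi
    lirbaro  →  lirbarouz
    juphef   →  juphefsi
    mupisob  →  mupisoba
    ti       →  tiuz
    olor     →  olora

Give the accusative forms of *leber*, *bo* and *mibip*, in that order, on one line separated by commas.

lebera, bouz, mibipsi

The alternation tracks the final sound of the stem — -si when the stem ends in a voiceless consonant (*igkovip*, *juphef*); -a when the stem ends in a voiced consonant (*mupisob*, *olor*); -uz when the stem ends in a vowel (*lirbaro*, *ti*).
Since the final sound of *leber* is /r/ (a voiced consonant), it takes -a, giving *lebera*.
Since the final sound of *bo* is /o/ (a vowel), it takes -uz, giving *bouz*.
*mibip* — final sound /p/ (a voiceless consonant) → -si → *mibipsi*.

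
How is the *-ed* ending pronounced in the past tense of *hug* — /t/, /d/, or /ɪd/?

The stem *hug* ends in a voiced sound other than /d/.
The -ed suffix is realized as /ɪd/ after /t, d/; as /t/ after other voiceless consonants; and as /d/ after other voiced sounds.
So -ed on *hug* is pronounced /d/.

/d/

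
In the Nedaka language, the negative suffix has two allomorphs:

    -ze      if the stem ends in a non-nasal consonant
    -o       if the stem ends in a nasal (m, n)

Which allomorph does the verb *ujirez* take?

-ze

Since the final consonant of *ujirez* is /z/ (non-nasal), it takes -ze.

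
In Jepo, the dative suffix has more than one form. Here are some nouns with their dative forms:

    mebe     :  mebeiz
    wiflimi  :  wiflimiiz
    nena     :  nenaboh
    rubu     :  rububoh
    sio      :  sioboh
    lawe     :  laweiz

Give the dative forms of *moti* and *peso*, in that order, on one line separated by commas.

motiiz, pesoboh

Looking at the last vowel of each stem: -iz when the last vowel of the stem is a front vowel (*mebe*, *wiflimi*, *lawe*); -boh when the last vowel of the stem is a back vowel (*nena*, *rubu*, *sio*).
The last vowel of *moti* is /i/, which is a front vowel, so the suffix is -iz, giving *motiiz*.
*peso* — last vowel /o/ (a back vowel) → -boh → *pesoboh*.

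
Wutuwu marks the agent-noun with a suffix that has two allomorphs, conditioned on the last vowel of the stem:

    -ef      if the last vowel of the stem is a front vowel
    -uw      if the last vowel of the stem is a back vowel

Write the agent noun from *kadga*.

*kadga* — last vowel /a/ (a back vowel) → -uw → *kadgauw*.

kadgauw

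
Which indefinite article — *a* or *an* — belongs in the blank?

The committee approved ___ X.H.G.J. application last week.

The indefinite article is chosen by the initial *sound* of the following word, not its spelling.
The initialism *X.H.G.J.* is read letter by letter; the first letter, X, is pronounced /ɛks/, which begins with a vowel sound.
So the article is *an*: The committee approved an X.H.G.J. application last week.

an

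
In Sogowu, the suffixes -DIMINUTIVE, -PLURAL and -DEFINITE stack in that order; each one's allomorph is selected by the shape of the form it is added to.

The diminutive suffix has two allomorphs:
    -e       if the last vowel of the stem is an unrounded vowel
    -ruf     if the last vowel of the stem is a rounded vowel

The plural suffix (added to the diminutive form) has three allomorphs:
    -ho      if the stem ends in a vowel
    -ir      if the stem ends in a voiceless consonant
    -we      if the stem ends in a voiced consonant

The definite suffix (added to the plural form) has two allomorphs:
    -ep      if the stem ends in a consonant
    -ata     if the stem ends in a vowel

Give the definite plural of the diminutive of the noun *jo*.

jorufirep

The last vowel of *jo* is /o/, which is a rounded vowel, so the diminutive suffix is -ruf, giving *joruf*.
The final sound of the diminutive form *joruf* is /f/, which is a voiceless consonant, so the plural suffix is -ir, giving *jorufir*.
The plural form *jorufir*: final sound = /r/, a consonant → -ep → *jorufirep*.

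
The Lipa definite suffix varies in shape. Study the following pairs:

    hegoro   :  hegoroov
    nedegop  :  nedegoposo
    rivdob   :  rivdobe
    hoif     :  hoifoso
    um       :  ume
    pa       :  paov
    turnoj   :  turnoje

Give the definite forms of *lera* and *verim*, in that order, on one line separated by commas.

leraov, verime

The alternation tracks the final sound of the stem — -oso when the stem ends in a voiceless consonant (*nedegop*, *hoif*); -e when the stem ends in a voiced consonant (*rivdob*, *um*, *turnoj*); -ov when the stem ends in a vowel (*hegoro*, *pa*).
The final sound of *lera* is /a/, which is a vowel, so the suffix is -ov, giving *leraov*.
The final sound of *verim* is /m/, which is a voiced consonant, so the suffix is -e, giving *verime*.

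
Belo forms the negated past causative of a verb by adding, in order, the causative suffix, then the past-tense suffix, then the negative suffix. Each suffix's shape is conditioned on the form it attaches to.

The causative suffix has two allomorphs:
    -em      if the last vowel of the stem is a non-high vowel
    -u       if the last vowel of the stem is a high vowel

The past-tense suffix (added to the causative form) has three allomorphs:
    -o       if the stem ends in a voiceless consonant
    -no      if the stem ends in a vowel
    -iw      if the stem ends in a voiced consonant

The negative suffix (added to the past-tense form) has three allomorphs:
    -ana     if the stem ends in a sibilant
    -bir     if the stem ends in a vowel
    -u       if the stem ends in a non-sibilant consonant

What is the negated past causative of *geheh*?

*geheh*: last vowel = /e/, a non-high vowel → -em → *gehehem*.
The causative form *gehehem*: final sound = /m/, a voiced consonant → -iw → *gehehemiw*.
The final sound of the past-tense form *gehehemiw* is /w/, which is a non-sibilant consonant, so the negative suffix is -u, giving *gehehemiwu*.

gehehemiwu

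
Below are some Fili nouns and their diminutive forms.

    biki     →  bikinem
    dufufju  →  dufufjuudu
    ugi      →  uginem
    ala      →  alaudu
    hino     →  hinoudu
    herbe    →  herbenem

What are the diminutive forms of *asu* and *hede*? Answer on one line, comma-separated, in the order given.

asuudu, hedenem

Looking at the last vowel of each stem: -nem when the last vowel of the stem is a front vowel (*biki*, *ugi*, *herbe*); -udu when the last vowel of the stem is a back vowel (*dufufju*, *ala*, *hino*).
*asu*: last vowel = /u/, a back vowel → -udu → *asuudu*.
*hede* — last vowel /e/ (a front vowel) → -nem → *hedenem*.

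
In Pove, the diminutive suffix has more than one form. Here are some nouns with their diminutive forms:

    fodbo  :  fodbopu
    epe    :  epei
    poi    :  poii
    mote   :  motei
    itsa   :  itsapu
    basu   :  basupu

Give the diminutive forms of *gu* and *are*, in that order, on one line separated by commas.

The suffix is conditioned by the last vowel: -i when the last vowel of the stem is a front vowel (*epe*, *poi*, *mote*); -pu when the last vowel of the stem is a back vowel (*fodbo*, *itsa*, *basu*).
Since the last vowel of *gu* is /u/ (a back vowel), it takes -pu, giving *gupu*.
The last vowel of *are* is /e/, which is a front vowel, so the suffix is -i, giving *arei*.

gupu, arei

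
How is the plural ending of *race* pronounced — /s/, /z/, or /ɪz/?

The stem *race* ends in a sibilant (/s, z, ʃ, ʒ, tʃ, dʒ/).
The plural suffix surfaces as /ɪz/ after sibilants, /s/ after other voiceless consonants, and /z/ after other voiced sounds.
So the plural -s on *race* is pronounced /ɪz/.

/ɪz/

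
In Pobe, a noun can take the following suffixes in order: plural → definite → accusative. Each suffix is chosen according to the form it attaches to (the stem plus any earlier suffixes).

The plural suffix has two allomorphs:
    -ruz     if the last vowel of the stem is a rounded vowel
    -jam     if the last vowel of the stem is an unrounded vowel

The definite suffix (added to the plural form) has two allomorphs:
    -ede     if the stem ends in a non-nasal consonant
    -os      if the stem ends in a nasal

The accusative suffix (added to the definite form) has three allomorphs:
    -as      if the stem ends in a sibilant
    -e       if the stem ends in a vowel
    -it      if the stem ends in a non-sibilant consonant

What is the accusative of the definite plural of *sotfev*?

Since the last vowel of *sotfev* is /e/ (an unrounded vowel), it takes -jam, giving *sotfevjam*.
The plural form *sotfevjam*: final consonant = /m/, a nasal → -os → *sotfevjamos*.
Since the final sound of the definite form *sotfevjamos* is /s/ (a sibilant), it takes -as, giving *sotfevjamosas*.

sotfevjamosas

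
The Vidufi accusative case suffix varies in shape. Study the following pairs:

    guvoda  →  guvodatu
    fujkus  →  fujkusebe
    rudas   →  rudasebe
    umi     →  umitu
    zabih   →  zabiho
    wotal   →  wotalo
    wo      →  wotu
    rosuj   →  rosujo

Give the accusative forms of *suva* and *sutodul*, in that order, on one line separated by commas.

Looking at the final sound of each stem: -ebe when the stem ends in a sibilant (*fujkus*, *rudas*); -o when the stem ends in a non-sibilant consonant (*zabih*, *wotal*, *rosuj*); -tu when the stem ends in a vowel (*guvoda*, *umi*, *wo*).
*suva* — final sound /a/ (a vowel) → -tu → *suvatu*.
*sutodul*: final sound = /l/, a non-sibilant consonant → -o → *sutodulo*.

suvatu, sutodulo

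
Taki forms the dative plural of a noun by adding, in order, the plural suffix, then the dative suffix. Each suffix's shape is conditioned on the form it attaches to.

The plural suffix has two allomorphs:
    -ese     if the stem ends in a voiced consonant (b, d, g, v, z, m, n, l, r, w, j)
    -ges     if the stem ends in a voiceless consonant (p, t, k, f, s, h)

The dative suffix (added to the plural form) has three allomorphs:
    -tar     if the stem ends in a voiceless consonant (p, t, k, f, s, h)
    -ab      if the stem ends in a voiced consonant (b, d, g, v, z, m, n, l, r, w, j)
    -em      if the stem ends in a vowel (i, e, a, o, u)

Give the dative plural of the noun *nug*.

nugeseem

Since the final consonant of *nug* is /g/ (voiced), it takes -ese, giving *nugese*.
The final sound of the plural form *nugese* is /e/, which is a vowel, so the dative suffix is -em, giving *nugeseem*.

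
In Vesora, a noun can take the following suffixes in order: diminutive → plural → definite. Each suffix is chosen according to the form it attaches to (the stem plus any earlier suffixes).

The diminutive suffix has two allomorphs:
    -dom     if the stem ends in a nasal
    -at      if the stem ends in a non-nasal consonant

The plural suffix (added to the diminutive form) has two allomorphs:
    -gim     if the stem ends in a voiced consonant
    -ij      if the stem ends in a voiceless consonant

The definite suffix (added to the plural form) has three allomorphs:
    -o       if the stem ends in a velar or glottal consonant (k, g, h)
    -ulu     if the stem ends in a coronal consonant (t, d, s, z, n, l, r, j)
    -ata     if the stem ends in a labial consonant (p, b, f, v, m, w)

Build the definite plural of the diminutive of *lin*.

lindomgimata

Since the final consonant of *lin* is /n/ (a nasal), it takes -dom, giving *lindom*.
The diminutive form *lindom*: final consonant = /m/, voiced → -gim → *lindomgim*.
The final consonant of the plural form *lindomgim* is /m/, which is labial, so the definite suffix is -ata, giving *lindomgimata*.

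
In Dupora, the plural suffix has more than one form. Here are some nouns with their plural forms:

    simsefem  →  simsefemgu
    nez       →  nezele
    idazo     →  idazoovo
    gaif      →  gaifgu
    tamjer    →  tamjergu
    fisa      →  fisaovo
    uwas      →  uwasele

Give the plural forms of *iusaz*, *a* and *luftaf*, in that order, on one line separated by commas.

iusazele, aovo, luftafgu

The alternation tracks the final sound of the stem — -ele when the stem ends in a sibilant (*nez*, *uwas*); -gu when the stem ends in a non-sibilant consonant (*simsefem*, *gaif*, *tamjer*); -ovo when the stem ends in a vowel (*idazo*, *fisa*).
The final sound of *iusaz* is /z/, which is a sibilant, so the suffix is -ele, giving *iusazele*.
The final sound of *a* is /a/, which is a vowel, so the suffix is -ovo, giving *aovo*.
The final sound of *luftaf* is /f/, which is a non-sibilant consonant, so the suffix is -gu, giving *luftafgu*.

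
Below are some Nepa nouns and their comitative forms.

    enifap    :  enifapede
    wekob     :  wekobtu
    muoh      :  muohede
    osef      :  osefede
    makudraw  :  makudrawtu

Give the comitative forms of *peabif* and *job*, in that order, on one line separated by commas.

peabifede, jobtu

The alternation tracks the final consonant of the stem — -ede when the stem ends in a voiceless consonant (*enifap*, *muoh*, *osef*); -tu when the stem ends in a voiced consonant (*wekob*, *makudraw*).
The final consonant of *peabif* is /f/, which is voiceless, so the suffix is -ede, giving *peabifede*.
Since the final consonant of *job* is /b/ (voiced), it takes -tu, giving *jobtu*.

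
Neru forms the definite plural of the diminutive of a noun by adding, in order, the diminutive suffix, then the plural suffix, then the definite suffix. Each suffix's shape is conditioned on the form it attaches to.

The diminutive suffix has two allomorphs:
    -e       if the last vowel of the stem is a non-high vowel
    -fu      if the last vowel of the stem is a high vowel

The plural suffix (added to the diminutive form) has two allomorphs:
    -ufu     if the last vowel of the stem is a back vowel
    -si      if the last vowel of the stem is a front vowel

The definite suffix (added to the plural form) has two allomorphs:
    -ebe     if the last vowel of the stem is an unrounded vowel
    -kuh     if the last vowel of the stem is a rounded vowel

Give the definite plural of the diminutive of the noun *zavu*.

The last vowel of *zavu* is /u/, which is a high vowel, so the diminutive suffix is -fu, giving *zavufu*.
The last vowel of the diminutive form *zavufu* is /u/, which is a back vowel, so the plural suffix is -ufu, giving *zavufuufu*.
Since the last vowel of the plural form *zavufuufu* is /u/ (a rounded vowel), it takes -kuh, giving *zavufuufukuh*.

zavufuufukuh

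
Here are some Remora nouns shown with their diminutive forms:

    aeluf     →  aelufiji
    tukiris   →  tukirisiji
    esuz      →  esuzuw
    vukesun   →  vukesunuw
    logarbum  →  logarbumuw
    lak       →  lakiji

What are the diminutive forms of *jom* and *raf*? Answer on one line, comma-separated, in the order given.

jomuw, rafiji

The alternation tracks the final consonant of the stem — -iji when the stem ends in a voiceless consonant (*aeluf*, *tukiris*, *lak*); -uw when the stem ends in a voiced consonant (*esuz*, *vukesun*, *logarbum*).
*jom* — final consonant /m/ (voiced) → -uw → *jomuw*.
*raf*: final consonant = /f/, voiceless → -iji → *rafiji*.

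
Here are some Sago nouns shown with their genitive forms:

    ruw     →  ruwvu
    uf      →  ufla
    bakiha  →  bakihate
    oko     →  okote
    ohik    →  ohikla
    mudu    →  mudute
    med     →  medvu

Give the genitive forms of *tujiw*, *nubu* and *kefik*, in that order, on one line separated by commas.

The pattern is voicing of the final sound: -la when the stem ends in a voiceless consonant (*uf*, *ohik*); -vu when the stem ends in a voiced consonant (*ruw*, *med*); -te when the stem ends in a vowel (*bakiha*, *oko*, *mudu*).
The final sound of *tujiw* is /w/, which is a voiced consonant, so the suffix is -vu, giving *tujiwvu*.
*nubu* — final sound /u/ (a vowel) → -te → *nubute*.
*kefik*: final sound = /k/, a voiceless consonant → -la → *kefikla*.

tujiwvu, nubute, kefikla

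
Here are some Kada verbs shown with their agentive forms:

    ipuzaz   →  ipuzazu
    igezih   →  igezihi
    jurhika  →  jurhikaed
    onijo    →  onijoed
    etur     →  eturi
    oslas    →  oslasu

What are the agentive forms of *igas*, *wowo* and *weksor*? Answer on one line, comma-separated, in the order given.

Looking at the final sound of each stem: -u when the stem ends in a sibilant (*ipuzaz*, *oslas*); -i when the stem ends in a non-sibilant consonant (*igezih*, *etur*); -ed when the stem ends in a vowel (*jurhika*, *onijo*).
Since the final sound of *igas* is /s/ (a sibilant), it takes -u, giving *igasu*.
*wowo*: final sound = /o/, a vowel → -ed → *wowoed*.
The final sound of *weksor* is /r/, which is a non-sibilant consonant, so the suffix is -i, giving *weksori*.

igasu, wowoed, weksori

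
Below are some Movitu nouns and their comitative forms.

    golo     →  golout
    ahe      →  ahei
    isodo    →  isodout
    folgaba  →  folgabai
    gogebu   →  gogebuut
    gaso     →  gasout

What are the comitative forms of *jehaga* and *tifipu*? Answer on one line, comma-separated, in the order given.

The pattern is rounding harmony: -ut when the last vowel of the stem is a rounded vowel (*golo*, *isodo*, *gogebu*, *gaso*); -i when the last vowel of the stem is an unrounded vowel (*ahe*, *folgaba*).
The last vowel of *jehaga* is /a/, which is an unrounded vowel, so the suffix is -i, giving *jehagai*.
*tifipu* — last vowel /u/ (a rounded vowel) → -ut → *tifipuut*.

jehagai, tifipuut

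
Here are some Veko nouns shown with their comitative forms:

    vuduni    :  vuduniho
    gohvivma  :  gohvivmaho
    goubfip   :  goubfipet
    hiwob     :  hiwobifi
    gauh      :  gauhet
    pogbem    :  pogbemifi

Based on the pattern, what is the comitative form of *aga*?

agaho

The pattern is voicing of the final sound: -et when the stem ends in a voiceless consonant (*goubfip*, *gauh*); -ifi when the stem ends in a voiced consonant (*hiwob*, *pogbem*); -ho when the stem ends in a vowel (*vuduni*, *gohvivma*).
*aga*: final sound = /a/, a vowel → -ho → *agaho*.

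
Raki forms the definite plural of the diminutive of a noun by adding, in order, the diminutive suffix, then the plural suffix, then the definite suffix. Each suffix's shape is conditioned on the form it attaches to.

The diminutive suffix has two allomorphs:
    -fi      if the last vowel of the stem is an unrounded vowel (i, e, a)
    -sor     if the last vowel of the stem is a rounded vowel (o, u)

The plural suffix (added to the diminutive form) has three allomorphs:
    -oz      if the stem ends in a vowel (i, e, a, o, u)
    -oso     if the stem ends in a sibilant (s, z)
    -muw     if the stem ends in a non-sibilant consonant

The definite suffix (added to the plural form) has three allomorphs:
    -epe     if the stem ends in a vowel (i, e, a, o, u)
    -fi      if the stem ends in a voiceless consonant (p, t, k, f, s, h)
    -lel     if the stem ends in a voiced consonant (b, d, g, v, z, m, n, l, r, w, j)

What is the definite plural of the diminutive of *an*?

*an*: last vowel = /a/, an unrounded vowel → -fi → *anfi*.
Since the final sound of the diminutive form *anfi* is /i/ (a vowel), it takes -oz, giving *anfioz*.
Since the final sound of the plural form *anfioz* is /z/ (a voiced consonant), it takes -lel, giving *anfiozlel*.

anfiozlel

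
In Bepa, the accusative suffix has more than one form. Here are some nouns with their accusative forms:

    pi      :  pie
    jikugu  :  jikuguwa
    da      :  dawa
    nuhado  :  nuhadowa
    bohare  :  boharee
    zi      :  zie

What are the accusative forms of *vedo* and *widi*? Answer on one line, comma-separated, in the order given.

vedowa, widie

The pattern is front/back vowel harmony: -e when the last vowel of the stem is a front vowel (*pi*, *bohare*, *zi*); -wa when the last vowel of the stem is a back vowel (*jikugu*, *da*, *nuhado*).
Since the last vowel of *vedo* is /o/ (a back vowel), it takes -wa, giving *vedowa*.
The last vowel of *widi* is /i/, which is a front vowel, so the suffix is -e, giving *widie*.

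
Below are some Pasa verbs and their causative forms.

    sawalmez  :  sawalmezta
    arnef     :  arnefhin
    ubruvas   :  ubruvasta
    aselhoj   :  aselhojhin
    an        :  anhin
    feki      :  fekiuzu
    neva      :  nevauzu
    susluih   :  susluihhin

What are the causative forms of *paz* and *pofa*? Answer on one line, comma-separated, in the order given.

pazta, pofauzu

The suffix is conditioned by the final sound: -ta when the stem ends in a sibilant (*sawalmez*, *ubruvas*); -hin when the stem ends in a non-sibilant consonant (*arnef*, *aselhoj*, *an*, *susluih*); -uzu when the stem ends in a vowel (*feki*, *neva*).
*paz* — final sound /z/ (a sibilant) → -ta → *pazta*.
*pofa*: final sound = /a/, a vowel → -uzu → *pofauzu*.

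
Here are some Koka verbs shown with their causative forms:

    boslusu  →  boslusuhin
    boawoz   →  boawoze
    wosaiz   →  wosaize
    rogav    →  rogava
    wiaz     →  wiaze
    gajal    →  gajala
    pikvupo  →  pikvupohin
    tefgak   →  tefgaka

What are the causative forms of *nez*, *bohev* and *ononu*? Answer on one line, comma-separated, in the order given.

The pattern is sibilance of the final sound: -e when the stem ends in a sibilant (*boawoz*, *wosaiz*, *wiaz*); -a when the stem ends in a non-sibilant consonant (*rogav*, *gajal*, *tefgak*); -hin when the stem ends in a vowel (*boslusu*, *pikvupo*).
*nez* — final sound /z/ (a sibilant) → -e → *neze*.
Since the final sound of *bohev* is /v/ (a non-sibilant consonant), it takes -a, giving *boheva*.
*ononu*: final sound = /u/, a vowel → -hin → *ononuhin*.

neze, boheva, ononuhin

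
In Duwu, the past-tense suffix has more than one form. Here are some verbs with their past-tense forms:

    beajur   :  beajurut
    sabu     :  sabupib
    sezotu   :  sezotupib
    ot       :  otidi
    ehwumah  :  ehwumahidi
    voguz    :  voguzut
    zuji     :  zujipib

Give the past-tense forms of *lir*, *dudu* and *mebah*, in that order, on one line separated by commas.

The pattern is voicing of the final sound: -idi when the stem ends in a voiceless consonant (*ot*, *ehwumah*); -ut when the stem ends in a voiced consonant (*beajur*, *voguz*); -pib when the stem ends in a vowel (*sabu*, *sezotu*, *zuji*).
*lir*: final sound = /r/, a voiced consonant → -ut → *lirut*.
*dudu* — final sound /u/ (a vowel) → -pib → *dudupib*.
Since the final sound of *mebah* is /h/ (a voiceless consonant), it takes -idi, giving *mebahidi*.

lirut, dudupib, mebahidi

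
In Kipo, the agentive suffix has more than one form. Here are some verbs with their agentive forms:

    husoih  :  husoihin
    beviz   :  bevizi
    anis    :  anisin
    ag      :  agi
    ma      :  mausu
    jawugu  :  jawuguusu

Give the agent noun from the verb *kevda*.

kevdausu

The alternation tracks the final sound of the stem — -in when the stem ends in a voiceless consonant (*husoih*, *anis*); -i when the stem ends in a voiced consonant (*beviz*, *ag*); -usu when the stem ends in a vowel (*ma*, *jawugu*).
The final sound of *kevda* is /a/, which is a vowel, so the suffix is -usu, giving *kevdausu*.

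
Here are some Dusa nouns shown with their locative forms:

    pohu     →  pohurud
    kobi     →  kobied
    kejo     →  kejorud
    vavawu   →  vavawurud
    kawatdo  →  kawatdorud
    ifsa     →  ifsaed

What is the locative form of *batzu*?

The alternation tracks the last vowel of the stem — -rud when the last vowel of the stem is a rounded vowel (*pohu*, *kejo*, *vavawu*, *kawatdo*); -ed when the last vowel of the stem is an unrounded vowel (*kobi*, *ifsa*).
*batzu* — last vowel /u/ (a rounded vowel) → -rud → *batzurud*.

batzurud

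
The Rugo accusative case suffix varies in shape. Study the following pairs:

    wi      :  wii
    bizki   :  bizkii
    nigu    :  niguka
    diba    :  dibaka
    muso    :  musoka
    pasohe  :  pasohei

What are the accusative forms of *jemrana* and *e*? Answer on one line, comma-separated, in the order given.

jemranaka, ei

The suffix is conditioned by the last vowel: -i when the last vowel of the stem is a front vowel (*wi*, *bizki*, *pasohe*); -ka when the last vowel of the stem is a back vowel (*nigu*, *diba*, *muso*).
*jemrana*: last vowel = /a/, a back vowel → -ka → *jemranaka*.
Since the last vowel of *e* is /e/ (a front vowel), it takes -i, giving *ei*.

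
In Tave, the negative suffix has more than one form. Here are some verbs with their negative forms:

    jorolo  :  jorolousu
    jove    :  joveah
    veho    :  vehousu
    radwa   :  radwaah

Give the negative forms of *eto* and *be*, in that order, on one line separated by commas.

Looking at the last vowel of each stem: -usu when the last vowel of the stem is a rounded vowel (*jorolo*, *veho*); -ah when the last vowel of the stem is an unrounded vowel (*jove*, *radwa*).
The last vowel of *eto* is /o/, which is a rounded vowel, so the suffix is -usu, giving *etousu*.
*be*: last vowel = /e/, an unrounded vowel → -ah → *beah*.

etousu, beah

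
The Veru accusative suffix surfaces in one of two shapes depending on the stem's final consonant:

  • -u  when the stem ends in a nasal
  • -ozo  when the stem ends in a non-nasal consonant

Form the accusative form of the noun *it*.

itozo

Since the final consonant of *it* is /t/ (non-nasal), it takes -ozo, giving *itozo*.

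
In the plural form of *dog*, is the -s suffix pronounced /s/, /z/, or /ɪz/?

The stem *dog* ends in a voiced non-sibilant sound.
The plural suffix surfaces as /ɪz/ after sibilants, /s/ after other voiceless consonants, and /z/ after other voiced sounds.
So the plural -s on *dog* is pronounced /z/.

/z/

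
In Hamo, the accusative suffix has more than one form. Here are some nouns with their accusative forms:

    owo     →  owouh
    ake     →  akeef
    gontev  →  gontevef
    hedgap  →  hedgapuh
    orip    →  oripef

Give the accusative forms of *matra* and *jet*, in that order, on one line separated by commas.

Looking at the last vowel of each stem: -ef when the last vowel of the stem is a front vowel (*ake*, *gontev*, *orip*); -uh when the last vowel of the stem is a back vowel (*owo*, *hedgap*).
*matra*: last vowel = /a/, a back vowel → -uh → *matrauh*.
Since the last vowel of *jet* is /e/ (a front vowel), it takes -ef, giving *jetef*.

matrauh, jetef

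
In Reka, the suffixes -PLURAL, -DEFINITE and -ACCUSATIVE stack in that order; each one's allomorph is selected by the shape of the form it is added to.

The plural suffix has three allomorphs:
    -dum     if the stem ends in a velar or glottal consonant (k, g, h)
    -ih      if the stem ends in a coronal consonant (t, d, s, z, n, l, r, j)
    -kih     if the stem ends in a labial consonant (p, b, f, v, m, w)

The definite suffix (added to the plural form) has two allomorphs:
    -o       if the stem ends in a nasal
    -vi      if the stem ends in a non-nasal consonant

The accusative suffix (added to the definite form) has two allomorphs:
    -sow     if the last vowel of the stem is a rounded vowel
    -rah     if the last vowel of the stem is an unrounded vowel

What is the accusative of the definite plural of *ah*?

ahdumosow

*ah* — final consonant /h/ (velar/glottal) → -dum → *ahdum*.
The plural form *ahdum* — final consonant /m/ (a nasal) → -o → *ahdumo*.
The definite form *ahdumo* — last vowel /o/ (a rounded vowel) → -sow → *ahdumosow*.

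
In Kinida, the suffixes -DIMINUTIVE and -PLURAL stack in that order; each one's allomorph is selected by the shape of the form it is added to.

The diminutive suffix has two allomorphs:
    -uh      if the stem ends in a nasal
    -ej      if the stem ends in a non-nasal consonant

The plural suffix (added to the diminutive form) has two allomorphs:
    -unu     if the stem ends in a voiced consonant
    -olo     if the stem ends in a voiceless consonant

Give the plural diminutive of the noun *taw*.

*taw*: final consonant = /w/, non-nasal → -ej → *tawej*.
The diminutive form *tawej* — final consonant /j/ (voiced) → -unu → *tawejunu*.

tawejunu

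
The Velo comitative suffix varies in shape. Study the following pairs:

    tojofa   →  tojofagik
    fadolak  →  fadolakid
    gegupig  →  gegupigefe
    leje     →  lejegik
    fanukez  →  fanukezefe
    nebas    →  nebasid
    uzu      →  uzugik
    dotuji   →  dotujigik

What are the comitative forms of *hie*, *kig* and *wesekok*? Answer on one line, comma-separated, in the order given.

The pattern is voicing of the final sound: -id when the stem ends in a voiceless consonant (*fadolak*, *nebas*); -efe when the stem ends in a voiced consonant (*gegupig*, *fanukez*); -gik when the stem ends in a vowel (*tojofa*, *leje*, *uzu*, *dotuji*).
*hie* — final sound /e/ (a vowel) → -gik → *hiegik*.
Since the final sound of *kig* is /g/ (a voiced consonant), it takes -efe, giving *kigefe*.
The final sound of *wesekok* is /k/, which is a voiceless consonant, so the suffix is -id, giving *wesekokid*.

hiegik, kigefe, wesekokid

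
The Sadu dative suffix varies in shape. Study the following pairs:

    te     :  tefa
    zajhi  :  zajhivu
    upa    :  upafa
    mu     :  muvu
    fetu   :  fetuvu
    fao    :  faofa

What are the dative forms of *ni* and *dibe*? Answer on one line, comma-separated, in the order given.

nivu, dibefa

The suffix is conditioned by the last vowel: -vu when the last vowel of the stem is a high vowel (*zajhi*, *mu*, *fetu*); -fa when the last vowel of the stem is a non-high vowel (*te*, *upa*, *fao*).
*ni*: last vowel = /i/, a high vowel → -vu → *nivu*.
*dibe*: last vowel = /e/, a non-high vowel → -fa → *dibefa*.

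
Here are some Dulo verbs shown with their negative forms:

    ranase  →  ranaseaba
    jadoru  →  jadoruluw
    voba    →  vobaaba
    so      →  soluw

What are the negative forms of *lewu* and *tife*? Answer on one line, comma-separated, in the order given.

lewuluw, tifeaba

Looking at the last vowel of each stem: -luw when the last vowel of the stem is a rounded vowel (*jadoru*, *so*); -aba when the last vowel of the stem is an unrounded vowel (*ranase*, *voba*).
Since the last vowel of *lewu* is /u/ (a rounded vowel), it takes -luw, giving *lewuluw*.
Since the last vowel of *tife* is /e/ (an unrounded vowel), it takes -aba, giving *tifeaba*.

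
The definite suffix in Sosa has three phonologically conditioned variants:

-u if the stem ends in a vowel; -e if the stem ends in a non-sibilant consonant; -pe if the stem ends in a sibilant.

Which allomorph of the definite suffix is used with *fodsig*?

Since the final sound of *fodsig* is /g/ (a non-sibilant consonant), it takes -e.

-e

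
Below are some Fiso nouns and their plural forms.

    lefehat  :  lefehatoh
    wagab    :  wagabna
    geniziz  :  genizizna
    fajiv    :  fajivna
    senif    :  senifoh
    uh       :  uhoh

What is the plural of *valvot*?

The pattern is voicing of the final consonant: -oh when the stem ends in a voiceless consonant (*lefehat*, *senif*, *uh*); -na when the stem ends in a voiced consonant (*wagab*, *geniziz*, *fajiv*).
The final consonant of *valvot* is /t/, which is voiceless, so the suffix is -oh, giving *valvotoh*.

valvotoh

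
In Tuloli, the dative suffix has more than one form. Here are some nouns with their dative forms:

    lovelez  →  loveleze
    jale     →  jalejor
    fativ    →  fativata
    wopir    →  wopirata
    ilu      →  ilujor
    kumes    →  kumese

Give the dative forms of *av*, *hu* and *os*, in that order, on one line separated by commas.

avata, hujor, ose

Looking at the final sound of each stem: -e when the stem ends in a sibilant (*lovelez*, *kumes*); -ata when the stem ends in a non-sibilant consonant (*fativ*, *wopir*); -jor when the stem ends in a vowel (*jale*, *ilu*).
Since the final sound of *av* is /v/ (a non-sibilant consonant), it takes -ata, giving *avata*.
The final sound of *hu* is /u/, which is a vowel, so the suffix is -jor, giving *hujor*.
The final sound of *os* is /s/, which is a sibilant, so the suffix is -e, giving *ose*.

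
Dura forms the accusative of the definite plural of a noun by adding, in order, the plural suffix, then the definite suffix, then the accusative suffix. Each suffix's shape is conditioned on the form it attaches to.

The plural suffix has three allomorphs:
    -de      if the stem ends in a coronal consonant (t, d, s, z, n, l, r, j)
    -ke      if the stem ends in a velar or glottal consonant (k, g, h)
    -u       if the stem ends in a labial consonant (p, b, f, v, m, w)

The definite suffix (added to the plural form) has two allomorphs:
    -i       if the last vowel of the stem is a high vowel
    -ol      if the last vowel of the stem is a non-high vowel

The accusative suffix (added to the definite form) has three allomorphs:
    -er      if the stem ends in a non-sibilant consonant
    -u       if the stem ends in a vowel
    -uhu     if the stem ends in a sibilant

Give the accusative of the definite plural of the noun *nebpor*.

nebpordeoler

*nebpor* — final consonant /r/ (coronal) → -de → *nebporde*.
The plural form *nebporde* — last vowel /e/ (a non-high vowel) → -ol → *nebpordeol*.
The final sound of the definite form *nebpordeol* is /l/, which is a non-sibilant consonant, so the accusative suffix is -er, giving *nebpordeoler*.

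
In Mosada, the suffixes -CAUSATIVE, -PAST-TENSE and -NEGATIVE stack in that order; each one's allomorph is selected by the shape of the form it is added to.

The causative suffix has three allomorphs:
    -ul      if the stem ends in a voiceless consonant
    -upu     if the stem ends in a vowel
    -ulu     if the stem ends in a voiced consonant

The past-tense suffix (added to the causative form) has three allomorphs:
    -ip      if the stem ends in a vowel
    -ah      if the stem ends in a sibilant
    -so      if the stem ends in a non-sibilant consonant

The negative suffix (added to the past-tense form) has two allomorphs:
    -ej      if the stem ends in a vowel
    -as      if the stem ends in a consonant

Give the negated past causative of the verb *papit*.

papitulsoej

*papit*: final sound = /t/, a voiceless consonant → -ul → *papitul*.
The final sound of the causative form *papitul* is /l/, which is a non-sibilant consonant, so the past-tense suffix is -so, giving *papitulso*.
The past-tense form *papitulso*: final sound = /o/, a vowel → -ej → *papitulsoej*.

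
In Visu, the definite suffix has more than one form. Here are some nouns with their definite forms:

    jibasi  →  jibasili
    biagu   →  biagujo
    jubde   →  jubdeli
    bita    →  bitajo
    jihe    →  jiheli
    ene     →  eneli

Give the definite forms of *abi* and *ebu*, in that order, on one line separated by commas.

abili, ebujo

The pattern is front/back vowel harmony: -li when the last vowel of the stem is a front vowel (*jibasi*, *jubde*, *jihe*, *ene*); -jo when the last vowel of the stem is a back vowel (*biagu*, *bita*).
*abi*: last vowel = /i/, a front vowel → -li → *abili*.
*ebu* — last vowel /u/ (a back vowel) → -jo → *ebujo*.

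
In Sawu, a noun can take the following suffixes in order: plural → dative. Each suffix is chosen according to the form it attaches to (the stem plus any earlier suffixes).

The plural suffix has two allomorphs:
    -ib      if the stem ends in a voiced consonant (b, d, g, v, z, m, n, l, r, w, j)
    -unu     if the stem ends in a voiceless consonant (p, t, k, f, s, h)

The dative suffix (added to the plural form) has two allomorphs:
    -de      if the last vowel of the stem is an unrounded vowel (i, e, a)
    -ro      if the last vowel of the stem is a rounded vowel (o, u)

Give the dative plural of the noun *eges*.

egesunuro

*eges* — final consonant /s/ (voiceless) → -unu → *egesunu*.
The plural form *egesunu*: last vowel = /u/, a rounded vowel → -ro → *egesunuro*.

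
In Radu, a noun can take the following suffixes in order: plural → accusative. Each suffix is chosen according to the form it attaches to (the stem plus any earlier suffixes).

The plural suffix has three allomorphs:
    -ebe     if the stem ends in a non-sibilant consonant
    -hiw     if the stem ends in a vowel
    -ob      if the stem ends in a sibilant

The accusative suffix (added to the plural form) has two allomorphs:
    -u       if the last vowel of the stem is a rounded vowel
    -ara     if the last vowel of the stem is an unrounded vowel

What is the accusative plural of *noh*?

nohebeara

The final sound of *noh* is /h/, which is a non-sibilant consonant, so the plural suffix is -ebe, giving *nohebe*.
Since the last vowel of the plural form *nohebe* is /e/ (an unrounded vowel), it takes -ara, giving *nohebeara*.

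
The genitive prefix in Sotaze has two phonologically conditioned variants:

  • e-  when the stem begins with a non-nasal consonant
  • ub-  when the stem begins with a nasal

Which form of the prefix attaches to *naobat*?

Since the first consonant of *naobat* is /n/ (a nasal), it takes ub-.

ub-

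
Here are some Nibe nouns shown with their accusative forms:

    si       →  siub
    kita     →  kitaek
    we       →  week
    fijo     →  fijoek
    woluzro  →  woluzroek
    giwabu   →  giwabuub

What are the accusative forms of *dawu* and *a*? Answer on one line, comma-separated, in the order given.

Looking at the last vowel of each stem: -ub when the last vowel of the stem is a high vowel (*si*, *giwabu*); -ek when the last vowel of the stem is a non-high vowel (*kita*, *we*, *fijo*, *woluzro*).
*dawu*: last vowel = /u/, a high vowel → -ub → *dawuub*.
*a*: last vowel = /a/, a non-high vowel → -ek → *aek*.

dawuub, aek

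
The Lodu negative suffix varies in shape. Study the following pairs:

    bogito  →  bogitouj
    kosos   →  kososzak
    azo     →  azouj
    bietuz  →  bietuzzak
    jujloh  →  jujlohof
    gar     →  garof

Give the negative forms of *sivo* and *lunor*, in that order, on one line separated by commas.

sivouj, lunorof

The alternation tracks the final sound of the stem — -zak when the stem ends in a sibilant (*kosos*, *bietuz*); -of when the stem ends in a non-sibilant consonant (*jujloh*, *gar*); -uj when the stem ends in a vowel (*bogito*, *azo*).
*sivo*: final sound = /o/, a vowel → -uj → *sivouj*.
*lunor* — final sound /r/ (a non-sibilant consonant) → -of → *lunorof*.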